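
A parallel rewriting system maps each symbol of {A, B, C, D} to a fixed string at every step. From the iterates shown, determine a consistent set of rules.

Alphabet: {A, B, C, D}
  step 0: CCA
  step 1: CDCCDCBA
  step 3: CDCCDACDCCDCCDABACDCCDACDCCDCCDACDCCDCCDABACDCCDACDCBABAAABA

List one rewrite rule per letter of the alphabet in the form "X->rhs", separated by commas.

A->BA, B->AA, C->CDC, D->CDA

  step 0 ⇒ step 1: CCA ⇒ CDC·CDC·BA
    A ↦ BA
    C ↦ CDC
    B ↦ AA  (constrained at step 1)
    D ↦ CDA  (constrained at step 1)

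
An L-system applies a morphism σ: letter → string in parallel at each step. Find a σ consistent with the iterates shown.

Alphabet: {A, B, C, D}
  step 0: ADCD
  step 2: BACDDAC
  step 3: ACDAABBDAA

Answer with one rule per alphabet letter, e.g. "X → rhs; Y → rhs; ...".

  step 2 ⇒ step 3: BACDDAC ⇒ AC·D·AA·B·B·D·AA
    A ↦ D
    B ↦ AC
    C ↦ AA
    D ↦ B

A->D, B->AC, C->AA, D->B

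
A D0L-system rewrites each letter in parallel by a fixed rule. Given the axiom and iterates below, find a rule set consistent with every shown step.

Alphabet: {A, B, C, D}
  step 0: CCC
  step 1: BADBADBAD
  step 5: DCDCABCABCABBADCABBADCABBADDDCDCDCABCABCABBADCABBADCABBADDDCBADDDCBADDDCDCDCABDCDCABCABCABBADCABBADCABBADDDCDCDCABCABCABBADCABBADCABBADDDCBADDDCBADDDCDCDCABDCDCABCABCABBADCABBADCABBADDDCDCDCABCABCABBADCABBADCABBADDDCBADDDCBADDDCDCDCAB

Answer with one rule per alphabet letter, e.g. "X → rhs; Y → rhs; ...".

A->D, B->DC, C->BAD, D->CAB

  step 0 ⇒ step 1: CCC ⇒ BAD·BAD·BAD
    C ↦ BAD
    A ↦ D  (constrained at step 1)
    B ↦ DC  (constrained at step 1)
    D ↦ CAB  (constrained at step 1)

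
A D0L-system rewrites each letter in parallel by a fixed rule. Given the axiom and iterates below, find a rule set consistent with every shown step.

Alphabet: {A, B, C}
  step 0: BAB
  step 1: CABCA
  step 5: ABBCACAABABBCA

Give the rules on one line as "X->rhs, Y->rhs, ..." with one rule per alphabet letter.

A->B, B->CA, C->A

  step 0 ⇒ step 1: BAB ⇒ CA·B·CA
    A ↦ B
    B ↦ CA
    C ↦ A  (constrained at step 1)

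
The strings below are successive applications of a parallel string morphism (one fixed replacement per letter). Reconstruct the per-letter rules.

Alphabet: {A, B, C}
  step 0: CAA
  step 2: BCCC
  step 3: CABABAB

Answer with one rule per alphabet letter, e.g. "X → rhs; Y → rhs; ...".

  step 2 ⇒ step 3: BCCC ⇒ C·AB·AB·AB
    B ↦ C
    C ↦ AB
    A ↦ B  (constrained at step 0)

A->B, B->C, C->AB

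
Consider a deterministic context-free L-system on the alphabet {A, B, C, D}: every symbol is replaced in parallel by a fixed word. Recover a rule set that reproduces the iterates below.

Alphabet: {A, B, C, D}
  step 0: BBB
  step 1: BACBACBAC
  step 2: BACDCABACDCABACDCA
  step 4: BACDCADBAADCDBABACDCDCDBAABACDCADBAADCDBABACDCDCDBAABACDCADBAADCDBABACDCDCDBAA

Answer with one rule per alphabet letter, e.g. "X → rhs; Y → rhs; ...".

A->DC, B->BAC, C->A, D->DBA

  step 1 ⇒ step 2: BACBACBAC ⇒ BAC·DC·A·BAC·DC·A·BAC·DC·A
    A ↦ DC
    B ↦ BAC
    C ↦ A
    D ↦ DBA  (constrained at step 2)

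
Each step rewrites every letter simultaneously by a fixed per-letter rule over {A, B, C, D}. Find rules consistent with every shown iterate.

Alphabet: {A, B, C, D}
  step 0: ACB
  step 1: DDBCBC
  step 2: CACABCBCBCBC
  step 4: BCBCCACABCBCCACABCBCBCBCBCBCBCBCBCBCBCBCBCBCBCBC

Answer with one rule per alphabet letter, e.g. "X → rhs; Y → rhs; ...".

A->DD, B->BC, C->BC, D->CA

  step 1 ⇒ step 2: DDBCBC ⇒ CA·CA·BC·BC·BC·BC
    B ↦ BC
    C ↦ BC
    D ↦ CA
  step 0 ⇒ step 1: ACB ⇒ DD·BC·BC
    A ↦ DD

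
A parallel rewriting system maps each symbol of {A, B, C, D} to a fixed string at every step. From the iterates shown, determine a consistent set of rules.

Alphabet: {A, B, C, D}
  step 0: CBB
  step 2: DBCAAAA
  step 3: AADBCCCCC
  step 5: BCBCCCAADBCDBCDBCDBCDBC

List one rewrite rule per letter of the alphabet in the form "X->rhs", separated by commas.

  step 2 ⇒ step 3: DBCAAAA ⇒ AA·D·BC·C·C·C·C
    A ↦ C
    B ↦ D
    C ↦ BC
    D ↦ AA

A->C, B->D, C->BC, D->AA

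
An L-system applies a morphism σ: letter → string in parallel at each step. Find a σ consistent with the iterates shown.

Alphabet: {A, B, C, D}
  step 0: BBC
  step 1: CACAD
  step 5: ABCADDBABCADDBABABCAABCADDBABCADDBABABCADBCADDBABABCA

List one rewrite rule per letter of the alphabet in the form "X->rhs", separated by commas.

  step 0 ⇒ step 1: BBC ⇒ CA·CA·D
    B ↦ CA
    C ↦ D
    A ↦ DB  (constrained at step 1)
    D ↦ AB  (constrained at step 1)

A->DB, B->CA, C->D, D->AB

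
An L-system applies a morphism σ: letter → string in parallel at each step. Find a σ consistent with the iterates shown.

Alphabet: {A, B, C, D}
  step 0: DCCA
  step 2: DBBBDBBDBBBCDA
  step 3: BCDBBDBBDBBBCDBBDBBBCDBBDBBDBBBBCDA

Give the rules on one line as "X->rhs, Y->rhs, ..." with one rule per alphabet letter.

  step 2 ⇒ step 3: DBBBDBBDBBBCDA ⇒ BC·DBB·DBB·DBB·BC·DBB·DBB·BC·DBB·DBB·DBB·B·BC·DA
    A ↦ DA
    B ↦ DBB
    C ↦ B
    D ↦ BC

A->DA, B->DBB, C->B, D->BC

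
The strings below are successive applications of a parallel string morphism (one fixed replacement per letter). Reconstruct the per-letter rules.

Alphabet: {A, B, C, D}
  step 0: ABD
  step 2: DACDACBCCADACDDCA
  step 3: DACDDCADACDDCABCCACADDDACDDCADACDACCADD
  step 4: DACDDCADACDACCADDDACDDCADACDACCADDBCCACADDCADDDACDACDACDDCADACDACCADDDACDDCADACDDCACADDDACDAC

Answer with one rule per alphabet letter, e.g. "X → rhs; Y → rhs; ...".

A->DD, B->BC, C->CA, D->DAC

  step 3 ⇒ step 4: DACDDCADACDDCABCCACADDDACDDCADACDACCADD ⇒ DAC·DD·CA·DAC·DAC·CA·DD·DAC·DD·CA·DAC·DAC·CA·DD·BC·CA·CA·DD·CA·DD·DAC·DAC·DAC·DD·CA·DAC·DAC·CA·DD·DAC·DD·CA·DAC·DD·CA·CA·DD·DAC·DAC
    A ↦ DD
    B ↦ BC
    C ↦ CA
    D ↦ DAC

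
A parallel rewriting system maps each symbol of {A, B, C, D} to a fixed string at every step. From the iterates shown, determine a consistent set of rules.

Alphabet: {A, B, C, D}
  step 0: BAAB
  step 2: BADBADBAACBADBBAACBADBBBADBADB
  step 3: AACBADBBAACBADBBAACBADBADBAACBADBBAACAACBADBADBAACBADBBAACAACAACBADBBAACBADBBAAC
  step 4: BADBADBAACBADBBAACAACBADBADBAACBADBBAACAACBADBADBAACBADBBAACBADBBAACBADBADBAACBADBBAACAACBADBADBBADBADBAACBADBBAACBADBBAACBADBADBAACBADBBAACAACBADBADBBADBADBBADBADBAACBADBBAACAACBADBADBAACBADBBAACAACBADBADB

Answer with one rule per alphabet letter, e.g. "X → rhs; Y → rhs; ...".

  step 3 ⇒ step 4: AACBADBBAACBADBBAACBADBADBAACBADBBAACAACBADBADBAACBADBBAACAACAACBADBBAACBADBBAAC ⇒ BAD·BAD·B·AAC·BAD·BB·AAC·AAC·BAD·BAD·B·AAC·BAD·BB·AAC·AAC·BAD·BAD·B·AAC·BAD·BB·AAC·BAD·BB·AAC·BAD·BAD·B·AAC·BAD·BB·AAC·AAC·BAD·BAD·B·BAD·BAD·B·AAC·BAD·BB·AAC·BAD·BB·AAC·BAD·BAD·B·AAC·BAD·BB·AAC·AAC·BAD·BAD·B·BAD·BAD·B·BAD·BAD·B·AAC·BAD·BB·AAC·AAC·BAD·BAD·B·AAC·BAD·BB·AAC·AAC·BAD·BAD·B
    A ↦ BAD
    B ↦ AAC
    C ↦ B
    D ↦ BB

A->BAD, B->AAC, C->B, D->BB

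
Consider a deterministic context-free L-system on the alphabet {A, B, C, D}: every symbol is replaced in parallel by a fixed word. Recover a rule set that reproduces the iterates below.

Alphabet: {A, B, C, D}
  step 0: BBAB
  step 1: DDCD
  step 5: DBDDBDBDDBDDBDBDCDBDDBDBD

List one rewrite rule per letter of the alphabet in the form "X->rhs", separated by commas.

  step 0 ⇒ step 1: BBAB ⇒ D·D·C·D
    A ↦ C
    B ↦ D
    C ↦ A  (constrained at step 1)
    D ↦ DB  (constrained at step 1)

A->C, B->D, C->A, D->DB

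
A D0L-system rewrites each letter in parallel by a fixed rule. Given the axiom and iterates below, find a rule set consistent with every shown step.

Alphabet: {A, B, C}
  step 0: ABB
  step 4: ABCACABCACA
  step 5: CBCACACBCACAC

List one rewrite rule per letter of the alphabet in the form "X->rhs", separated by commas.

  step 4 ⇒ step 5: ABCACABCACA ⇒ C·BC·A·C·A·C·BC·A·C·A·C
    A ↦ C
    B ↦ BC
    C ↦ A

A->C, B->BC, C->A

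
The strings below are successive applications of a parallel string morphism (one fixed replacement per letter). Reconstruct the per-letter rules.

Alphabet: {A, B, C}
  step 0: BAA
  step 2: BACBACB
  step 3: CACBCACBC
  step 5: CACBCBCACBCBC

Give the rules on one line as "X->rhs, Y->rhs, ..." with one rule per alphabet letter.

  step 2 ⇒ step 3: BACBACB ⇒ C·AC·B·C·AC·B·C
    A ↦ AC
    B ↦ C
    C ↦ B

A->AC, B->C, C->B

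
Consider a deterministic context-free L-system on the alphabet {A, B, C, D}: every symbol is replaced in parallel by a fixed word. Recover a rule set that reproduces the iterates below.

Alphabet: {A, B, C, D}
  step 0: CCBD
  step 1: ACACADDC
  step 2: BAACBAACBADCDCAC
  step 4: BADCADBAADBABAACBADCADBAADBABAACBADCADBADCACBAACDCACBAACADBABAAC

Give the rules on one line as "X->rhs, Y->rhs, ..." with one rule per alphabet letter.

A->BA, B->AD, C->AC, D->DC

  step 1 ⇒ step 2: ACACADDC ⇒ BA·AC·BA·AC·BA·DC·DC·AC
    A ↦ BA
    C ↦ AC
    D ↦ DC
  step 0 ⇒ step 1: CCBD ⇒ AC·AC·AD·DC
    B ↦ AD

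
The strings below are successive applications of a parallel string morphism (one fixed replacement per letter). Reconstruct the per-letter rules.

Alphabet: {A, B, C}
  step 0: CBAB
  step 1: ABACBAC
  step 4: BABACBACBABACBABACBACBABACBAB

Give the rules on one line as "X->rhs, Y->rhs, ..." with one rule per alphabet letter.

A->B, B->AC, C->AB

  step 0 ⇒ step 1: CBAB ⇒ AB·AC·B·AC
    A ↦ B
    B ↦ AC
    C ↦ AB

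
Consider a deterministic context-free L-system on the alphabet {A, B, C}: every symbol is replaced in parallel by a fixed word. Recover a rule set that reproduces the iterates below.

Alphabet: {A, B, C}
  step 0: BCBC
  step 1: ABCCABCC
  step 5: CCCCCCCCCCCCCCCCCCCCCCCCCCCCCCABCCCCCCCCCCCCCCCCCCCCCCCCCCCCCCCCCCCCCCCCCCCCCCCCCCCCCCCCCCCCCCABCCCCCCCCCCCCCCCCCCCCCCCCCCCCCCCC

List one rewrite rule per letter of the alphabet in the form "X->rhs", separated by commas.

  step 0 ⇒ step 1: BCBC ⇒ AB·CC·AB·CC
    B ↦ AB
    C ↦ CC
    A ↦ CC  (constrained at step 1)

A->CC, B->AB, C->CC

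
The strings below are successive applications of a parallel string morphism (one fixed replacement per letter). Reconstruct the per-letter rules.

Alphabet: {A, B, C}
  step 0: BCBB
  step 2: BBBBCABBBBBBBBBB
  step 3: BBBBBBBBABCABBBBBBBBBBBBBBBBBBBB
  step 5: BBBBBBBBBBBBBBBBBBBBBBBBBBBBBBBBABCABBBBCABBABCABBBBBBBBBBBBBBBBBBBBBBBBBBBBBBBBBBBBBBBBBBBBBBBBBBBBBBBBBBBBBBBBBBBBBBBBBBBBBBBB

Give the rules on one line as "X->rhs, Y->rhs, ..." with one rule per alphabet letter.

A->CA, B->BB, C->AB

  step 2 ⇒ step 3: BBBBCABBBBBBBBBB ⇒ BB·BB·BB·BB·AB·CA·BB·BB·BB·BB·BB·BB·BB·BB·BB·BB
    A ↦ CA
    B ↦ BB
    C ↦ AB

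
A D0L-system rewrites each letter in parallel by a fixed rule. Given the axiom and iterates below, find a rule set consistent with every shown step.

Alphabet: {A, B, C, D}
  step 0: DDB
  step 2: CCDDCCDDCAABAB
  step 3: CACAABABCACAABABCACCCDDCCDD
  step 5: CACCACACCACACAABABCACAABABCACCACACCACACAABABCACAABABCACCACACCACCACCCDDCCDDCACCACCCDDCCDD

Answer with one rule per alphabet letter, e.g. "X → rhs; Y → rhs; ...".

  step 2 ⇒ step 3: CCDDCCDDCAABAB ⇒ CA·CA·AB·AB·CA·CA·AB·AB·CA·C·C·CDD·C·CDD
    A ↦ C
    B ↦ CDD
    C ↦ CA
    D ↦ AB

A->C, B->CDD, C->CA, D->AB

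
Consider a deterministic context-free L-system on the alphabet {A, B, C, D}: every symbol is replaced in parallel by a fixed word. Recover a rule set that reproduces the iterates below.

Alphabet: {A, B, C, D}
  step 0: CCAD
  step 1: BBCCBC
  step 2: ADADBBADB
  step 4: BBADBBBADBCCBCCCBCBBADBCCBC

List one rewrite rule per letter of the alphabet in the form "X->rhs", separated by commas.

A->CC, B->AD, C->B, D->BC

  step 1 ⇒ step 2: BBCCBC ⇒ AD·AD·B·B·AD·B
    B ↦ AD
    C ↦ B
  step 0 ⇒ step 1: CCAD ⇒ B·B·CC·BC
    A ↦ CC
  step 0 ⇒ step 1: CCAD ⇒ B·B·CC·BC
    D ↦ BC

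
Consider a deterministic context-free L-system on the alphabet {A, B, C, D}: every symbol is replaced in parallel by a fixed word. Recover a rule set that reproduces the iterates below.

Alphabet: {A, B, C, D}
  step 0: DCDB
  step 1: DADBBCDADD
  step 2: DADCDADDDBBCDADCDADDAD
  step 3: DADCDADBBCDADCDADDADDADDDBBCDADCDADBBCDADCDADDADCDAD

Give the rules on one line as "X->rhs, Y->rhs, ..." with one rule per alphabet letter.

A->C, B->D, C->BBC, D->DAD

  step 2 ⇒ step 3: DADCDADDDBBCDADCDADDAD ⇒ DAD·C·DAD·BBC·DAD·C·DAD·DAD·DAD·D·D·BBC·DAD·C·DAD·BBC·DAD·C·DAD·DAD·C·DAD
    A ↦ C
    B ↦ D
    C ↦ BBC
    D ↦ DAD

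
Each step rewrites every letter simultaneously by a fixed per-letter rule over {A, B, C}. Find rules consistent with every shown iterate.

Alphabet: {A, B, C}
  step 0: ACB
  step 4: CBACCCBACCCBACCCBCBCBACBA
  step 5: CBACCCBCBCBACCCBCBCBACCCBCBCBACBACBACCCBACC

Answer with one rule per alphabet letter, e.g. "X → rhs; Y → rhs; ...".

  step 4 ⇒ step 5: CBACCCBACCCBACCCBCBCBACBA ⇒ CB·A·CC·CB·CB·CB·A·CC·CB·CB·CB·A·CC·CB·CB·CB·A·CB·A·CB·A·CC·CB·A·CC
    A ↦ CC
    B ↦ A
    C ↦ CB

A->CC, B->A, C->CB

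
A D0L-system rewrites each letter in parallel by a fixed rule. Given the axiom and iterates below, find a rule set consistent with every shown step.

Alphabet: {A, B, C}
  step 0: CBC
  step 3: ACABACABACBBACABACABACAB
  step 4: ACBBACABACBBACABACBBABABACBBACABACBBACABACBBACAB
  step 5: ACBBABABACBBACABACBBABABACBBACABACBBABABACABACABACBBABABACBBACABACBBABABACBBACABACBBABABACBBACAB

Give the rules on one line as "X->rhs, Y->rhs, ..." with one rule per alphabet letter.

A->AC, B->AB, C->BB

  step 4 ⇒ step 5: ACBBACABACBBACABACBBABABACBBACABACBBACABACBBACAB ⇒ AC·BB·AB·AB·AC·BB·AC·AB·AC·BB·AB·AB·AC·BB·AC·AB·AC·BB·AB·AB·AC·AB·AC·AB·AC·BB·AB·AB·AC·BB·AC·AB·AC·BB·AB·AB·AC·BB·AC·AB·AC·BB·AB·AB·AC·BB·AC·AB
    A ↦ AC
    B ↦ AB
    C ↦ BB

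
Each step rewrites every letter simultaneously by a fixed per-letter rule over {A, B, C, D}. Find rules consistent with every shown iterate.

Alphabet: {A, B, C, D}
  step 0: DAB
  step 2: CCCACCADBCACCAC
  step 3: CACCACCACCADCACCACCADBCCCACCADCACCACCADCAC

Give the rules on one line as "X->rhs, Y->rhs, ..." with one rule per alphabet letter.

  step 2 ⇒ step 3: CCCACCADBCACCAC ⇒ CAC·CAC·CAC·CAD·CAC·CAC·CAD·B·CC·CAC·CAD·CAC·CAC·CAD·CAC
    A ↦ CAD
    B ↦ CC
    C ↦ CAC
    D ↦ B

A->CAD, B->CC, C->CAC, D->B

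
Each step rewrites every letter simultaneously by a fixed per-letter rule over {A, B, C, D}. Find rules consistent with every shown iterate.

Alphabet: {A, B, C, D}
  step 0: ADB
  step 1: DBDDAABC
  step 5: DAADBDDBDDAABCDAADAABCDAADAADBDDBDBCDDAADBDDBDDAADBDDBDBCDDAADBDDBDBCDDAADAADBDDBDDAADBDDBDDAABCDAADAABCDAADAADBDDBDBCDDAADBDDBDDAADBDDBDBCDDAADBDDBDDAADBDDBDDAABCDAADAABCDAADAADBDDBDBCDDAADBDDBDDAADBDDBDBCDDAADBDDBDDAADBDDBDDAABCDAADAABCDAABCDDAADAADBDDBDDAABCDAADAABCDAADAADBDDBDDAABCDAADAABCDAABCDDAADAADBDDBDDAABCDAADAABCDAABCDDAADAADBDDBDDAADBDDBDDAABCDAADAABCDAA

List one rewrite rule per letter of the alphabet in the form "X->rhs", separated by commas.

  step 0 ⇒ step 1: ADB ⇒ DBD·DAA·BC
    A ↦ DBD
    B ↦ BC
    D ↦ DAA
    C ↦ D  (constrained at step 1)

A->DBD, B->BC, C->D, D->DAA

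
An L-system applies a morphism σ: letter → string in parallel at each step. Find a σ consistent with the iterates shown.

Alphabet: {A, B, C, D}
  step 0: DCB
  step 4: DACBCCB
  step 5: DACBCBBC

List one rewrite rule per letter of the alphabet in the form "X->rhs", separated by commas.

A->C, B->C, C->B, D->DA

  step 4 ⇒ step 5: DACBCCB ⇒ DA·C·B·C·B·B·C
    A ↦ C
    B ↦ C
    C ↦ B
    D ↦ DA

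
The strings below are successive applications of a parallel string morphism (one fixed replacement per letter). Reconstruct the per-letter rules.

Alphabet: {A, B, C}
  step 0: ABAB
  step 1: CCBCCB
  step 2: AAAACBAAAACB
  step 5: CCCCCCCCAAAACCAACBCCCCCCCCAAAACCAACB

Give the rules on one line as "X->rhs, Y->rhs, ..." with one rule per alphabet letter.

  step 1 ⇒ step 2: CCBCCB ⇒ AA·AA·CB·AA·AA·CB
    B ↦ CB
    C ↦ AA
  step 0 ⇒ step 1: ABAB ⇒ C·CB·C·CB
    A ↦ C

A->C, B->CB, C->AA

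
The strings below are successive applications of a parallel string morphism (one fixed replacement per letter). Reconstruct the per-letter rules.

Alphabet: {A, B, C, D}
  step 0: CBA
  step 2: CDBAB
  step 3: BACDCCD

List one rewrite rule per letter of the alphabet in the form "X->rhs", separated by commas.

A->C, B->CD, C->B, D->A

  step 2 ⇒ step 3: CDBAB ⇒ B·A·CD·C·CD
    A ↦ C
    B ↦ CD
    C ↦ B
    D ↦ A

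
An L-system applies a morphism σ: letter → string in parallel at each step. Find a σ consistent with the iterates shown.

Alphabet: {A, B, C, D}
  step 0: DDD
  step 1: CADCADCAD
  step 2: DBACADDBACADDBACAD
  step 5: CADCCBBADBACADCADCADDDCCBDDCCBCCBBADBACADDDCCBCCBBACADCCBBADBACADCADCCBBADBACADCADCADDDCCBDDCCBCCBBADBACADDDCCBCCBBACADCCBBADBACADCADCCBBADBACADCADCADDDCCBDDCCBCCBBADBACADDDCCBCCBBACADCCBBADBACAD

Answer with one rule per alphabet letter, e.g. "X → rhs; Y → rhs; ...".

  step 1 ⇒ step 2: CADCADCAD ⇒ D·BA·CAD·D·BA·CAD·D·BA·CAD
    A ↦ BA
    C ↦ D
    D ↦ CAD
    B ↦ CCB  (constrained at step 2)

A->BA, B->CCB, C->D, D->CAD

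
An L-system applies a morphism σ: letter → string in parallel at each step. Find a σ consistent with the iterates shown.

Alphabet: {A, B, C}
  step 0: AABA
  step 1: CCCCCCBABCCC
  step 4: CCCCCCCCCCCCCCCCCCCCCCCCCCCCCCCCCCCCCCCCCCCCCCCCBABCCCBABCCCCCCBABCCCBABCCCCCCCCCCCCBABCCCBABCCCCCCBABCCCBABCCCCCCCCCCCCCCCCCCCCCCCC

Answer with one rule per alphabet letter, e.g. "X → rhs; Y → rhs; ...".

  step 0 ⇒ step 1: AABA ⇒ CCC·CCC·BAB·CCC
    A ↦ CCC
    B ↦ BAB
    C ↦ CC  (constrained at step 1)

A->CCC, B->BAB, C->CC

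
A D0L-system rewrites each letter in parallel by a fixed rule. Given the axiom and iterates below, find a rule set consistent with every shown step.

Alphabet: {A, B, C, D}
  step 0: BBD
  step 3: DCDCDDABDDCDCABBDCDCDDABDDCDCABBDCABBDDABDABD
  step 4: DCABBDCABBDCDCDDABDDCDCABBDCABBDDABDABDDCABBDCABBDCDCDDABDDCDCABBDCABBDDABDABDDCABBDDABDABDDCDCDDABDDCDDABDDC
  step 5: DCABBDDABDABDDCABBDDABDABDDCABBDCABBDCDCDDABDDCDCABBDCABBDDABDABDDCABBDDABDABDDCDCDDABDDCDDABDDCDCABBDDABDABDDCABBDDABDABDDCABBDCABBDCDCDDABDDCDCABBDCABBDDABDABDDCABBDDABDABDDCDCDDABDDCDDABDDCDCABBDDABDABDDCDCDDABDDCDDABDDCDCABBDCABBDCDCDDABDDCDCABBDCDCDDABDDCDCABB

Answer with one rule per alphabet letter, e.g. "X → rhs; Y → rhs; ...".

  step 4 ⇒ step 5: DCABBDCABBDCDCDDABDDCDCABBDCABBDDABDABDDCABBDCABBDCDCDDABDDCDCABBDCABBDDABDABDDCABBDDABDABDDCDCDDABDDCDDABDDC ⇒ DC·ABB·DD·ABD·ABD·DC·ABB·DD·ABD·ABD·DC·ABB·DC·ABB·DC·DC·DD·ABD·DC·DC·ABB·DC·ABB·DD·ABD·ABD·DC·ABB·DD·ABD·ABD·DC·DC·DD·ABD·DC·DD·ABD·DC·DC·ABB·DD·ABD·ABD·DC·ABB·DD·ABD·ABD·DC·ABB·DC·ABB·DC·DC·DD·ABD·DC·DC·ABB·DC·ABB·DD·ABD·ABD·DC·ABB·DD·ABD·ABD·DC·DC·DD·ABD·DC·DD·ABD·DC·DC·ABB·DD·ABD·ABD·DC·DC·DD·ABD·DC·DD·ABD·DC·DC·ABB·DC·ABB·DC·DC·DD·ABD·DC·DC·ABB·DC·DC·DD·ABD·DC·DC·ABB
    A ↦ DD
    B ↦ ABD
    C ↦ ABB
    D ↦ DC

A->DD, B->ABD, C->ABB, D->DC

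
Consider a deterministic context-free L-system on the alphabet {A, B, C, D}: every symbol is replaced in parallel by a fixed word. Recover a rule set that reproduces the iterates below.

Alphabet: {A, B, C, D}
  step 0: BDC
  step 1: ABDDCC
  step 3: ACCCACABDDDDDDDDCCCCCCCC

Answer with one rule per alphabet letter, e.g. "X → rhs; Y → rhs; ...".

A->AC, B->AB, C->CC, D->DD

  step 0 ⇒ step 1: BDC ⇒ AB·DD·CC
    B ↦ AB
    C ↦ CC
    D ↦ DD
    A ↦ AC  (constrained at step 1)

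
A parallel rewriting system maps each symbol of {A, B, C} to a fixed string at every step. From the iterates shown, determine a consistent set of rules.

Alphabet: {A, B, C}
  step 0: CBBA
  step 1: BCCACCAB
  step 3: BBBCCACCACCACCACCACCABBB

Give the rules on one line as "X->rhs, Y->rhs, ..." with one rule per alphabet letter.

A->B, B->CCA, C->B

  step 0 ⇒ step 1: CBBA ⇒ B·CCA·CCA·B
    A ↦ B
    B ↦ CCA
    C ↦ B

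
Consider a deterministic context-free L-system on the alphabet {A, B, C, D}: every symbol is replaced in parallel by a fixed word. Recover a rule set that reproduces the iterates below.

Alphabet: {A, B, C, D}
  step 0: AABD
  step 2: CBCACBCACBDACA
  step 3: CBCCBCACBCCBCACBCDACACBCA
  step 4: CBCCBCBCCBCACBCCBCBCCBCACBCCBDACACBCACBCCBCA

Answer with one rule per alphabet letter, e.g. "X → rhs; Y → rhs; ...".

A->CA, B->C, C->CB, D->DA

  step 3 ⇒ step 4: CBCCBCACBCCBCACBCDACACBCA ⇒ CB·C·CB·CB·C·CB·CA·CB·C·CB·CB·C·CB·CA·CB·C·CB·DA·CA·CB·CA·CB·C·CB·CA
    A ↦ CA
    B ↦ C
    C ↦ CB
    D ↦ DA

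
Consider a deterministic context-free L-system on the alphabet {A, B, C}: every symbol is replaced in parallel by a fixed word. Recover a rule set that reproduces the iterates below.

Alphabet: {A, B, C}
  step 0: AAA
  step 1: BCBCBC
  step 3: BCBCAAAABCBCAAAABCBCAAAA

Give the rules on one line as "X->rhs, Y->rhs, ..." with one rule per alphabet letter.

  step 0 ⇒ step 1: AAA ⇒ BC·BC·BC
    A ↦ BC
    B ↦ AA  (constrained at step 1)
    C ↦ BB  (constrained at step 1)

A->BC, B->AA, C->BB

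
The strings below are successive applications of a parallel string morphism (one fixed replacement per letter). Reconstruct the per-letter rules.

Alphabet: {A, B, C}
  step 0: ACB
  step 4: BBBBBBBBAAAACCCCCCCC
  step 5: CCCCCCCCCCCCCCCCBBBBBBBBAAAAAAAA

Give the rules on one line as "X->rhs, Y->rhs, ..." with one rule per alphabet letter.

  step 4 ⇒ step 5: BBBBBBBBAAAACCCCCCCC ⇒ CC·CC·CC·CC·CC·CC·CC·CC·BB·BB·BB·BB·A·A·A·A·A·A·A·A
    A ↦ BB
    B ↦ CC
    C ↦ A

A->BB, B->CC, C->A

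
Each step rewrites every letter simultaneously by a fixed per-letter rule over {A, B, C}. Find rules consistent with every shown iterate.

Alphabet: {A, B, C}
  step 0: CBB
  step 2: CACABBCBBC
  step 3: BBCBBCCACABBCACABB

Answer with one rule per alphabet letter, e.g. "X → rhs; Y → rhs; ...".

  step 2 ⇒ step 3: CACABBCBBC ⇒ BB·C·BB·C·CA·CA·BB·CA·CA·BB
    A ↦ C
    B ↦ CA
    C ↦ BB

A->C, B->CA, C->BB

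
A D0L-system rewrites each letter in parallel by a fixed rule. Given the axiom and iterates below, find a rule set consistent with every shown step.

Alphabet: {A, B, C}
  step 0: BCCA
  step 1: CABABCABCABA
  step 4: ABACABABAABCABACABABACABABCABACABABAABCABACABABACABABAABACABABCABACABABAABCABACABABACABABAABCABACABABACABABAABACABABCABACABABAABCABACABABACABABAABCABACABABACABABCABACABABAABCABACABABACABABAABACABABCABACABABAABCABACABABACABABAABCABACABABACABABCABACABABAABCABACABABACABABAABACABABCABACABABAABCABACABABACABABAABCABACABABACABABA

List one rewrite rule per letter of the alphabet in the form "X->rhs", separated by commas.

  step 0 ⇒ step 1: BCCA ⇒ CAB·ABC·ABC·ABA
    A ↦ ABA
    B ↦ CAB
    C ↦ ABC

A->ABA, B->CAB, C->ABC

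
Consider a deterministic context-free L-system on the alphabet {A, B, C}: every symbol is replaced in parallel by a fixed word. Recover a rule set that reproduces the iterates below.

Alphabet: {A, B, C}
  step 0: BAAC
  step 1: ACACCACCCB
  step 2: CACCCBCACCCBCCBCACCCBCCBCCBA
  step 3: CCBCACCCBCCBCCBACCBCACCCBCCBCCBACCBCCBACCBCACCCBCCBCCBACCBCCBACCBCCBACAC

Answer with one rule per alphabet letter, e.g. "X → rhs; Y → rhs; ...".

A->CAC, B->A, C->CCB

  step 2 ⇒ step 3: CACCCBCACCCBCCBCACCCBCCBCCBA ⇒ CCB·CAC·CCB·CCB·CCB·A·CCB·CAC·CCB·CCB·CCB·A·CCB·CCB·A·CCB·CAC·CCB·CCB·CCB·A·CCB·CCB·A·CCB·CCB·A·CAC
    A ↦ CAC
    B ↦ A
    C ↦ CCB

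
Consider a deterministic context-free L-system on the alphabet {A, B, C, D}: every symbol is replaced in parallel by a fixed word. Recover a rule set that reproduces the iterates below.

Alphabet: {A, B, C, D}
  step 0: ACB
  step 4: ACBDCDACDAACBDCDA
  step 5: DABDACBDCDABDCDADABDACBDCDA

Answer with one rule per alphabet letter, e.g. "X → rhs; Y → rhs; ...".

  step 4 ⇒ step 5: ACBDCDACDAACBDCDA ⇒ DA·BD·A·C·BD·C·DA·BD·C·DA·DA·BD·A·C·BD·C·DA
    A ↦ DA
    B ↦ A
    C ↦ BD
    D ↦ C

A->DA, B->A, C->BD, D->C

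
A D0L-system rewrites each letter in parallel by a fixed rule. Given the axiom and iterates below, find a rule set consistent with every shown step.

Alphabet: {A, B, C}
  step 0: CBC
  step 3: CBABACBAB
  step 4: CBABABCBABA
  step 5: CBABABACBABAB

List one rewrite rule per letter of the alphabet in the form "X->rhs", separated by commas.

A->B, B->A, C->CB

  step 4 ⇒ step 5: CBABABCBABA ⇒ CB·A·B·A·B·A·CB·A·B·A·B
    A ↦ B
    B ↦ A
    C ↦ CB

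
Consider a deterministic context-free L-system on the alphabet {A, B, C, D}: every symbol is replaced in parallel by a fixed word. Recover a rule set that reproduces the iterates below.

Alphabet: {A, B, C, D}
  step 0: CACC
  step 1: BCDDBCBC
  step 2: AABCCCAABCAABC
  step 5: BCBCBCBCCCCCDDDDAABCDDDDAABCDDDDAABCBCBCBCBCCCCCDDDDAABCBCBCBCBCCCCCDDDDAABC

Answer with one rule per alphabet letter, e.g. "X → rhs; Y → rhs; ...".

  step 1 ⇒ step 2: BCDDBCBC ⇒ AA·BC·C·C·AA·BC·AA·BC
    B ↦ AA
    C ↦ BC
    D ↦ C
  step 0 ⇒ step 1: CACC ⇒ BC·DD·BC·BC
    A ↦ DD

A->DD, B->AA, C->BC, D->C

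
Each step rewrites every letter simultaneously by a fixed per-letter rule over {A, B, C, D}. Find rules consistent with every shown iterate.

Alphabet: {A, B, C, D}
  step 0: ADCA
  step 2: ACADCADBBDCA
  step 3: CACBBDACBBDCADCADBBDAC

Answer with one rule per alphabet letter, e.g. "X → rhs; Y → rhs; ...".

A->C, B->CAD, C->A, D->BBD

  step 2 ⇒ step 3: ACADCADBBDCA ⇒ C·A·C·BBD·A·C·BBD·CAD·CAD·BBD·A·C
    A ↦ C
    B ↦ CAD
    C ↦ A
    D ↦ BBD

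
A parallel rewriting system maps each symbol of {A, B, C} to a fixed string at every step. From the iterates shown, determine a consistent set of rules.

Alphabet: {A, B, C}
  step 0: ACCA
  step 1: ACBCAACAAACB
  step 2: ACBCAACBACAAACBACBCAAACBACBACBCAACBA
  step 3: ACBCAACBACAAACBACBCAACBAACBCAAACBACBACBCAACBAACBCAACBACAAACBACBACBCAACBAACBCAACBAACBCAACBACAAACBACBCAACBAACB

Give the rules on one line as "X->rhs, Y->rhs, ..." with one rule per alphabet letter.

A->ACB, B->CBA, C->CAA

  step 2 ⇒ step 3: ACBCAACBACAAACBACBCAAACBACBACBCAACBA ⇒ ACB·CAA·CBA·CAA·ACB·ACB·CAA·CBA·ACB·CAA·ACB·ACB·ACB·CAA·CBA·ACB·CAA·CBA·CAA·ACB·ACB·ACB·CAA·CBA·ACB·CAA·CBA·ACB·CAA·CBA·CAA·ACB·ACB·CAA·CBA·ACB
    A ↦ ACB
    B ↦ CBA
    C ↦ CAA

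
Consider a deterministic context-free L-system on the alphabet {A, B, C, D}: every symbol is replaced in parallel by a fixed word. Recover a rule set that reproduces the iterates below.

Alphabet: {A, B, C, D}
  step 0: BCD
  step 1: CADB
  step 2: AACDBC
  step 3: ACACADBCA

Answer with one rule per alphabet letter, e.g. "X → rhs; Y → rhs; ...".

  step 2 ⇒ step 3: AACDBC ⇒ AC·AC·A·DB·C·A
    A ↦ AC
    B ↦ C
    C ↦ A
    D ↦ DB

A->AC, B->C, C->A, D->DB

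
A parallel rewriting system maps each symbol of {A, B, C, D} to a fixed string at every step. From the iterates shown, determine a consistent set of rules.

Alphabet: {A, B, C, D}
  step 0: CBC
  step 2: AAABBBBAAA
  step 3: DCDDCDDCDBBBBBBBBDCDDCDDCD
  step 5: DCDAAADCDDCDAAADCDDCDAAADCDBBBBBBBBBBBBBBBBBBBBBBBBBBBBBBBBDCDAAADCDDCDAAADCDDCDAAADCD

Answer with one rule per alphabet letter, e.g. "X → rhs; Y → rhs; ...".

A->DCD, B->BB, C->DDD, D->A

  step 2 ⇒ step 3: AAABBBBAAA ⇒ DCD·DCD·DCD·BB·BB·BB·BB·DCD·DCD·DCD
    A ↦ DCD
    B ↦ BB
    C ↦ DDD  (constrained at step 0)
    D ↦ A  (constrained at step 3)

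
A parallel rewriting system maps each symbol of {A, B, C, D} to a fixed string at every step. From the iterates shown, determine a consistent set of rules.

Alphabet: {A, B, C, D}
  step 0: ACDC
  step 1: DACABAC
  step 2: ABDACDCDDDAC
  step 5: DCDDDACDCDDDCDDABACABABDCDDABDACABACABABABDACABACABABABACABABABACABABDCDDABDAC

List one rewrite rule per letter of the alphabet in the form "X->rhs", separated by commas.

A->D, B->CDD, C->AC, D->AB

  step 1 ⇒ step 2: DACABAC ⇒ AB·D·AC·D·CDD·D·AC
    A ↦ D
    B ↦ CDD
    C ↦ AC
    D ↦ AB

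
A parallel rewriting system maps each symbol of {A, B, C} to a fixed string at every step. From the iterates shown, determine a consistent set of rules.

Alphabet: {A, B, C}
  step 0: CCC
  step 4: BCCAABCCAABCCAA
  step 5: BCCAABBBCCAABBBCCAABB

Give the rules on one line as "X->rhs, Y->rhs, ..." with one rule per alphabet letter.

  step 4 ⇒ step 5: BCCAABCCAABCCAA ⇒ BCC·A·A·B·B·BCC·A·A·B·B·BCC·A·A·B·B
    A ↦ B
    B ↦ BCC
    C ↦ A

A->B, B->BCC, C->A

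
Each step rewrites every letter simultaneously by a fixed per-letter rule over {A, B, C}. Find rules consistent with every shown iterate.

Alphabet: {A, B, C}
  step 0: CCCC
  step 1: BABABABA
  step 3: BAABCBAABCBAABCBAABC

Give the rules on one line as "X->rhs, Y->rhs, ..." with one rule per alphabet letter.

A->AB, B->C, C->BA

  step 0 ⇒ step 1: CCCC ⇒ BA·BA·BA·BA
    C ↦ BA
    A ↦ AB  (constrained at step 1)
    B ↦ C  (constrained at step 1)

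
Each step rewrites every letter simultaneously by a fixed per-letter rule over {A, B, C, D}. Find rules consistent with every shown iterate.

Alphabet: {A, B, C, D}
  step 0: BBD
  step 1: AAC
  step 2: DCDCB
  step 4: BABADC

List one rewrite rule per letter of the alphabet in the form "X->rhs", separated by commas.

  step 1 ⇒ step 2: AAC ⇒ DC·DC·B
    A ↦ DC
    C ↦ B
  step 0 ⇒ step 1: BBD ⇒ A·A·C
    B ↦ A
  step 0 ⇒ step 1: BBD ⇒ A·A·C
    D ↦ C

A->DC, B->A, C->B, D->C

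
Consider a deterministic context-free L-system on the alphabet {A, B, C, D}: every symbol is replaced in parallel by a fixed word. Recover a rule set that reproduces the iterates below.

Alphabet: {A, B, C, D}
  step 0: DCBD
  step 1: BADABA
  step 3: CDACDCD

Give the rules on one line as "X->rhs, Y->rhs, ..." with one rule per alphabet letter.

A->C, B->A, C->D, D->BA

  step 0 ⇒ step 1: DCBD ⇒ BA·D·A·BA
    B ↦ A
    C ↦ D
    D ↦ BA
    A ↦ C  (constrained at step 1)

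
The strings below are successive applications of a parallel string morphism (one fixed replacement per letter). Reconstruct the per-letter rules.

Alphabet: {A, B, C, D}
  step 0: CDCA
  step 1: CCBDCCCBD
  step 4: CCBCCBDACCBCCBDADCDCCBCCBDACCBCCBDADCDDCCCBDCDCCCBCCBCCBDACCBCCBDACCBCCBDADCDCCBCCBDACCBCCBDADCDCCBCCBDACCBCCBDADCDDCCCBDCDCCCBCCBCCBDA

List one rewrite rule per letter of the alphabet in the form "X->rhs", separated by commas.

  step 0 ⇒ step 1: CDCA ⇒ CCB·DC·CCB·D
    A ↦ D
    C ↦ CCB
    D ↦ DC
    B ↦ DA  (constrained at step 1)

A->D, B->DA, C->CCB, D->DC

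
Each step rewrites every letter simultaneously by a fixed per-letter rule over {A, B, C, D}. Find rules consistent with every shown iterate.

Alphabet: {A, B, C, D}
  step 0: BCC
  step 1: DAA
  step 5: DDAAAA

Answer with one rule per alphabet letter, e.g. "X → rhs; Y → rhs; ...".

  step 0 ⇒ step 1: BCC ⇒ D·A·A
    B ↦ D
    C ↦ A
    A ↦ B  (constrained at step 1)
    D ↦ CC  (constrained at step 1)

A->B, B->D, C->A, D->CC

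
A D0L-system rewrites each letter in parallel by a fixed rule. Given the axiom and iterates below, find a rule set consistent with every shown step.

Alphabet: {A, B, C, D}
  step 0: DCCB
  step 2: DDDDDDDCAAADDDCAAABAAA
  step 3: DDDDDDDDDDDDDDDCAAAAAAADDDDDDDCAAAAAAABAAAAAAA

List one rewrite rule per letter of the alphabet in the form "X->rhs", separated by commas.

  step 2 ⇒ step 3: DDDDDDDCAAADDDCAAABAAA ⇒ DD·DD·DD·DD·DD·DD·DD·DCA·AA·AA·AA·DD·DD·DD·DCA·AA·AA·AA·BA·AA·AA·AA
    A ↦ AA
    B ↦ BA
    C ↦ DCA
    D ↦ DD

A->AA, B->BA, C->DCA, D->DD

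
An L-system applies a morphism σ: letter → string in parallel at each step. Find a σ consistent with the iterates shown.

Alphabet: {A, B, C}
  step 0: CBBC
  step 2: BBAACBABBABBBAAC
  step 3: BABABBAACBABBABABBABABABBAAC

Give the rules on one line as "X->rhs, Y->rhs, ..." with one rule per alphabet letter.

A->B, B->BA, C->AAC

  step 2 ⇒ step 3: BBAACBABBABBBAAC ⇒ BA·BA·B·B·AAC·BA·B·BA·BA·B·BA·BA·BA·B·B·AAC
    A ↦ B
    B ↦ BA
    C ↦ AAC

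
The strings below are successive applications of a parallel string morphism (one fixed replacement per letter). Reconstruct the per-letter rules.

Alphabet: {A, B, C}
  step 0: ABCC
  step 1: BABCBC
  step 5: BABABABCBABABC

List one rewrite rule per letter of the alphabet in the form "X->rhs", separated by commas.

  step 0 ⇒ step 1: ABCC ⇒ B·A·BC·BC
    A ↦ B
    B ↦ A
    C ↦ BC

A->B, B->A, C->BC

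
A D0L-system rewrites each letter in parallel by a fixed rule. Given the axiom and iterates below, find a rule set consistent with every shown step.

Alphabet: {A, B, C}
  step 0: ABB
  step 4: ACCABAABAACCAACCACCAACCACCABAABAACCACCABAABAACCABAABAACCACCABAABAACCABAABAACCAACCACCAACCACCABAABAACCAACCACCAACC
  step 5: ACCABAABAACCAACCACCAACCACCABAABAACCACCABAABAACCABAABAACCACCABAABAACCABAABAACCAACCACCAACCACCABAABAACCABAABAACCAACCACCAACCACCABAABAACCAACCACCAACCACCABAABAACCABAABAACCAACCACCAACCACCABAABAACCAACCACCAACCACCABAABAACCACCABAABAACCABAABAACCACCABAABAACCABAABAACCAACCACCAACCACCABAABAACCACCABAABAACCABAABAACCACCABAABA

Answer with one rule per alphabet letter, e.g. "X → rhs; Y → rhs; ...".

A->ACC, B->A, C->ABA

  step 4 ⇒ step 5: ACCABAABAACCAACCACCAACCACCABAABAACCACCABAABAACCABAABAACCACCABAABAACCABAABAACCAACCACCAACCACCABAABAACCAACCACCAACC ⇒ ACC·ABA·ABA·ACC·A·ACC·ACC·A·ACC·ACC·ABA·ABA·ACC·ACC·ABA·ABA·ACC·ABA·ABA·ACC·ACC·ABA·ABA·ACC·ABA·ABA·ACC·A·ACC·ACC·A·ACC·ACC·ABA·ABA·ACC·ABA·ABA·ACC·A·ACC·ACC·A·ACC·ACC·ABA·ABA·ACC·A·ACC·ACC·A·ACC·ACC·ABA·ABA·ACC·ABA·ABA·ACC·A·ACC·ACC·A·ACC·ACC·ABA·ABA·ACC·A·ACC·ACC·A·ACC·ACC·ABA·ABA·ACC·ACC·ABA·ABA·ACC·ABA·ABA·ACC·ACC·ABA·ABA·ACC·ABA·ABA·ACC·A·ACC·ACC·A·ACC·ACC·ABA·ABA·ACC·ACC·ABA·ABA·ACC·ABA·ABA·ACC·ACC·ABA·ABA
    A ↦ ACC
    B ↦ A
    C ↦ ABA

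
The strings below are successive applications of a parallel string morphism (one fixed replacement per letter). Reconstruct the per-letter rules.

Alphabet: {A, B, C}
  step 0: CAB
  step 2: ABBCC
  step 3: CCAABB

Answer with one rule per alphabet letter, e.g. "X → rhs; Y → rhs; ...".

A->CC, B->A, C->B

  step 2 ⇒ step 3: ABBCC ⇒ CC·A·A·B·B
    A ↦ CC
    B ↦ A
    C ↦ B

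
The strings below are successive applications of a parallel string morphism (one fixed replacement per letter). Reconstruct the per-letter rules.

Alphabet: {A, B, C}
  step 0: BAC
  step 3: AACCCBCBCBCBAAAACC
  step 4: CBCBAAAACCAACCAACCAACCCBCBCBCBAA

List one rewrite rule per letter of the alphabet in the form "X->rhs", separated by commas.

A->CB, B->ACC, C->A

  step 3 ⇒ step 4: AACCCBCBCBCBAAAACC ⇒ CB·CB·A·A·A·ACC·A·ACC·A·ACC·A·ACC·CB·CB·CB·CB·A·A
    A ↦ CB
    B ↦ ACC
    C ↦ A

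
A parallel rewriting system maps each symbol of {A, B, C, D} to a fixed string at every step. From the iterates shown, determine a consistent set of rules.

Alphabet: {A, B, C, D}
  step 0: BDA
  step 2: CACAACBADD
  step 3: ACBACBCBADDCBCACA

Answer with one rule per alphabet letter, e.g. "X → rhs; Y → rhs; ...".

  step 2 ⇒ step 3: CACAACBADD ⇒ A·CB·A·CB·CB·A·DD·CB·CA·CA
    A ↦ CB
    B ↦ DD
    C ↦ A
    D ↦ CA

A->CB, B->DD, C->A, D->CA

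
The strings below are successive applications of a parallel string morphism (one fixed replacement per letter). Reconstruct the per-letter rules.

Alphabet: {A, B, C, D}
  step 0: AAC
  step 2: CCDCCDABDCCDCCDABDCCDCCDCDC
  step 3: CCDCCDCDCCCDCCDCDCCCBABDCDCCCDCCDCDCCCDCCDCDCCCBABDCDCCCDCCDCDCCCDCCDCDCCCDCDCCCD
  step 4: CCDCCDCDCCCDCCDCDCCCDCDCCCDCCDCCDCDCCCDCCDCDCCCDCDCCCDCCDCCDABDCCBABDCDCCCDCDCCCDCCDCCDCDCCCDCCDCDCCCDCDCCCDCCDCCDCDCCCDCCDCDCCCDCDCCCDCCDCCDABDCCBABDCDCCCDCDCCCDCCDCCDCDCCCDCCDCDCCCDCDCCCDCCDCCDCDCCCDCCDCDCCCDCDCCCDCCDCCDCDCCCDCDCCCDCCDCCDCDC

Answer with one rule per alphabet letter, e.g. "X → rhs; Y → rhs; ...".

A->CCB, B->ABD, C->CCD, D->CDC

  step 3 ⇒ step 4: CCDCCDCDCCCDCCDCDCCCBABDCDCCCDCCDCDCCCDCCDCDCCCBABDCDCCCDCCDCDCCCDCCDCDCCCDCDCCCD ⇒ CCD·CCD·CDC·CCD·CCD·CDC·CCD·CDC·CCD·CCD·CCD·CDC·CCD·CCD·CDC·CCD·CDC·CCD·CCD·CCD·ABD·CCB·ABD·CDC·CCD·CDC·CCD·CCD·CCD·CDC·CCD·CCD·CDC·CCD·CDC·CCD·CCD·CCD·CDC·CCD·CCD·CDC·CCD·CDC·CCD·CCD·CCD·ABD·CCB·ABD·CDC·CCD·CDC·CCD·CCD·CCD·CDC·CCD·CCD·CDC·CCD·CDC·CCD·CCD·CCD·CDC·CCD·CCD·CDC·CCD·CDC·CCD·CCD·CCD·CDC·CCD·CDC·CCD·CCD·CCD·CDC
    A ↦ CCB
    B ↦ ABD
    C ↦ CCD
    D ↦ CDC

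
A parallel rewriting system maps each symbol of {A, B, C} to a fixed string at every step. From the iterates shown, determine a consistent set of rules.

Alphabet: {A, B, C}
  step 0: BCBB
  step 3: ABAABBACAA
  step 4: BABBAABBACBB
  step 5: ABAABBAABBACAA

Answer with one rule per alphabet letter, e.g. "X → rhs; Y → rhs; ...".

A->B, B->A, C->BAC

  step 4 ⇒ step 5: BABBAABBACBB ⇒ A·B·A·A·B·B·A·A·B·BAC·A·A
    A ↦ B
    B ↦ A
    C ↦ BAC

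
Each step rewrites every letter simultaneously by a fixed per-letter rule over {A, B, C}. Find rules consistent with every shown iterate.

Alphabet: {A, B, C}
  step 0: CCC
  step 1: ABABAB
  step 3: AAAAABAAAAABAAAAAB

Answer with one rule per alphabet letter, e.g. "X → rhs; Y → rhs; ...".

A->AA, B->C, C->AB

  step 0 ⇒ step 1: CCC ⇒ AB·AB·AB
    C ↦ AB
    A ↦ AA  (constrained at step 1)
    B ↦ C  (constrained at step 1)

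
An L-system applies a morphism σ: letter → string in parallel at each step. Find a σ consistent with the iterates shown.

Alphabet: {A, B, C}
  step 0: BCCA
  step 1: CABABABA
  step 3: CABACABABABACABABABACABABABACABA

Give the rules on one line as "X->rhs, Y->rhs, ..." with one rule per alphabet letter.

  step 0 ⇒ step 1: BCCA ⇒ CA·BA·BA·BA
    A ↦ BA
    B ↦ CA
    C ↦ BA

A->BA, B->CA, C->BA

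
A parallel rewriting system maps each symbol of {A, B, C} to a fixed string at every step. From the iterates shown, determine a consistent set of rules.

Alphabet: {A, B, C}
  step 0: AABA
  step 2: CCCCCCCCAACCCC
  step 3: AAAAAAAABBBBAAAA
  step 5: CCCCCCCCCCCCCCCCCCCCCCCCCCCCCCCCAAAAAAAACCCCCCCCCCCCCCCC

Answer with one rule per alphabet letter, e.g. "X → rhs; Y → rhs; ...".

A->BB, B->CC, C->A

  step 2 ⇒ step 3: CCCCCCCCAACCCC ⇒ A·A·A·A·A·A·A·A·BB·BB·A·A·A·A
    A ↦ BB
    C ↦ A
    B ↦ CC  (constrained at step 0)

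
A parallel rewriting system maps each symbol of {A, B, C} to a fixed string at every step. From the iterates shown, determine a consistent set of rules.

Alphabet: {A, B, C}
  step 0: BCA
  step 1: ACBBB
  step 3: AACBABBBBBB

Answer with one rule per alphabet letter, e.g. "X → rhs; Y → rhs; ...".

  step 0 ⇒ step 1: BCA ⇒ A·CB·BB
    A ↦ BB
    B ↦ A
    C ↦ CB

A->BB, B->A, C->CB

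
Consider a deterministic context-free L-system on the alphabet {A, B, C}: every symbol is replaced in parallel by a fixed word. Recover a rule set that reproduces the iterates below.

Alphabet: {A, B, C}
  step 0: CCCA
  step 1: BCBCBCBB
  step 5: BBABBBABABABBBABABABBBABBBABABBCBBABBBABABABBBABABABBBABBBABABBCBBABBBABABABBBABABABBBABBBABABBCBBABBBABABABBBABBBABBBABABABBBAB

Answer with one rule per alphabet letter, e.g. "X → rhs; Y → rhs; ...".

A->BB, B->AB, C->BC

  step 0 ⇒ step 1: CCCA ⇒ BC·BC·BC·BB
    A ↦ BB
    C ↦ BC
    B ↦ AB  (constrained at step 1)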